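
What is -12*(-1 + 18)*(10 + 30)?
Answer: -8160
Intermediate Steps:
-12*(-1 + 18)*(10 + 30) = -204*40 = -12*680 = -8160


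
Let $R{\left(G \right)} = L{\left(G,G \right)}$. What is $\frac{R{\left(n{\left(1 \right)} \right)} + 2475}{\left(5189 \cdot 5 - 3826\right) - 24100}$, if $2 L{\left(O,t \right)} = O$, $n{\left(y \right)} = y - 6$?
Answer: $- \frac{4945}{3962} \approx -1.2481$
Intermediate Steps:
$n{\left(y \right)} = -6 + y$
$L{\left(O,t \right)} = \frac{O}{2}$
$R{\left(G \right)} = \frac{G}{2}$
$\frac{R{\left(n{\left(1 \right)} \right)} + 2475}{\left(5189 \cdot 5 - 3826\right) - 24100} = \frac{\frac{-6 + 1}{2} + 2475}{\left(5189 \cdot 5 - 3826\right) - 24100} = \frac{\frac{1}{2} \left(-5\right) + 2475}{\left(25945 - 3826\right) - 24100} = \frac{- \frac{5}{2} + 2475}{22119 - 24100} = \frac{4945}{2 \left(-1981\right)} = \frac{4945}{2} \left(- \frac{1}{1981}\right) = - \frac{4945}{3962}$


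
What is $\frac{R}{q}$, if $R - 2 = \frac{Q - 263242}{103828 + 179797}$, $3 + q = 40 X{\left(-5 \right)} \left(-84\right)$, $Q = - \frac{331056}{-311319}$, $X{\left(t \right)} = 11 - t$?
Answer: $- \frac{10515977512}{527461931497125} \approx -1.9937 \cdot 10^{-5}$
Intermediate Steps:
$Q = \frac{36784}{34591}$ ($Q = \left(-331056\right) \left(- \frac{1}{311319}\right) = \frac{36784}{34591} \approx 1.0634$)
$q = -53763$ ($q = -3 + 40 \left(11 - -5\right) \left(-84\right) = -3 + 40 \left(11 + 5\right) \left(-84\right) = -3 + 40 \cdot 16 \left(-84\right) = -3 + 640 \left(-84\right) = -3 - 53760 = -53763$)
$R = \frac{10515977512}{9810872375}$ ($R = 2 + \frac{\frac{36784}{34591} - 263242}{103828 + 179797} = 2 - \frac{9105767238}{34591 \cdot 283625} = 2 - \frac{9105767238}{9810872375} = \frac{10515977512}{9810872375} \approx 1.0719$)
$\frac{R}{q} = \frac{10515977512}{9810872375 \left(-53763\right)} = \frac{10515977512}{9810872375} \left(- \frac{1}{53763}\right) = - \frac{10515977512}{527461931497125}$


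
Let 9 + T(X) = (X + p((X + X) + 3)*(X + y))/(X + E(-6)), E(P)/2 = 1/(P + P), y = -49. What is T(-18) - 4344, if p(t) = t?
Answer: -487635/109 ≈ -4473.7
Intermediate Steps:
E(P) = 1/P (E(P) = 2/(P + P) = 2/((2*P)) = 2*(1/(2*P)) = 1/P)
T(X) = -9 + (X + (-49 + X)*(3 + 2*X))/(-⅙ + X) (T(X) = -9 + (X + ((X + X) + 3)*(X - 49))/(X + 1/(-6)) = -9 + (X + (2*X + 3)*(-49 + X))/(X - ⅙) = -9 + (X + (3 + 2*X)*(-49 + X))/(-⅙ + X) = -9 + (X + (-49 + X)*(3 + 2*X))/(-⅙ + X))
T(-18) - 4344 = 3*(-291 - 206*(-18) + 4*(-18)²)/(-1 + 6*(-18)) - 4344 = 3*(-291 + 3708 + 4*324)/(-1 - 108) - 4344 = 3*(-291 + 3708 + 1296)/(-109) - 4344 = 3*(-1/109)*4713 - 4344 = -14139/109 - 4344 = -487635/109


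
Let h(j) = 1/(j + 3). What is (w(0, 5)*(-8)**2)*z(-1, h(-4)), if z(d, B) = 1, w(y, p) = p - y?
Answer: 320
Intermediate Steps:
h(j) = 1/(3 + j)
(w(0, 5)*(-8)**2)*z(-1, h(-4)) = ((5 - 1*0)*(-8)**2)*1 = ((5 + 0)*64)*1 = (5*64)*1 = 320*1 = 320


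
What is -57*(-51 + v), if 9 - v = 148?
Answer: 10830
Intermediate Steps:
v = -139 (v = 9 - 1*148 = 9 - 148 = -139)
-57*(-51 + v) = -57*(-51 - 139) = -57*(-190) = 10830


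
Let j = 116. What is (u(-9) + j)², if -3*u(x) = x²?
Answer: 7921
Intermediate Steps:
u(x) = -x²/3
(u(-9) + j)² = (-⅓*(-9)² + 116)² = (-⅓*81 + 116)² = (-27 + 116)² = 89² = 7921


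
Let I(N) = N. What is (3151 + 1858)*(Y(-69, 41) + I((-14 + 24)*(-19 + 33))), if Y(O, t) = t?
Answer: 906629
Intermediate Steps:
(3151 + 1858)*(Y(-69, 41) + I((-14 + 24)*(-19 + 33))) = (3151 + 1858)*(41 + (-14 + 24)*(-19 + 33)) = 5009*(41 + 10*14) = 5009*(41 + 140) = 5009*181 = 906629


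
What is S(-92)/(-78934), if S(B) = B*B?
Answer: -4232/39467 ≈ -0.10723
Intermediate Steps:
S(B) = B²
S(-92)/(-78934) = (-92)²/(-78934) = 8464*(-1/78934) = -4232/39467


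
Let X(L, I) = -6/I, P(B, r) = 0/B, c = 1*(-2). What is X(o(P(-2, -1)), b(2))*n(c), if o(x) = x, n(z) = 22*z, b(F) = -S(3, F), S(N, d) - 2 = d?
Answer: -66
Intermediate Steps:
S(N, d) = 2 + d
c = -2
b(F) = -2 - F (b(F) = -(2 + F) = -2 - F)
P(B, r) = 0
X(o(P(-2, -1)), b(2))*n(c) = (-6/(-2 - 1*2))*(22*(-2)) = -6/(-2 - 2)*(-44) = -6/(-4)*(-44) = -6*(-¼)*(-44) = (3/2)*(-44) = -66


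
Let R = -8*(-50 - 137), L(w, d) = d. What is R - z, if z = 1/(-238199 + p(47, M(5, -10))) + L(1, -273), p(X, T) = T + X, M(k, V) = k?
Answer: 421282044/238147 ≈ 1769.0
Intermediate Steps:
R = 1496 (R = -8*(-187) = 1496)
z = -65014132/238147 (z = 1/(-238199 + (5 + 47)) - 273 = 1/(-238199 + 52) - 273 = 1/(-238147) - 273 = -1/238147 - 273 = -65014132/238147 ≈ -273.00)
R - z = 1496 - 1*(-65014132/238147) = 1496 + 65014132/238147 = 421282044/238147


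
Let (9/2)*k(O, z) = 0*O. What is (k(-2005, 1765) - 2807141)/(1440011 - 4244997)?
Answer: 2807141/2804986 ≈ 1.0008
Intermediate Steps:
k(O, z) = 0 (k(O, z) = 2*(0*O)/9 = (2/9)*0 = 0)
(k(-2005, 1765) - 2807141)/(1440011 - 4244997) = (0 - 2807141)/(1440011 - 4244997) = -2807141/(-2804986) = -2807141*(-1/2804986) = 2807141/2804986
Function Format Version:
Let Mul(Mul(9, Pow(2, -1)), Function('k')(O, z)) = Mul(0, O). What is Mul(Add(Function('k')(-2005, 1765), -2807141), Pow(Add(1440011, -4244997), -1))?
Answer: Rational(2807141, 2804986) ≈ 1.0008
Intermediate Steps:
Function('k')(O, z) = 0 (Function('k')(O, z) = Mul(Rational(2, 9), Mul(0, O)) = Mul(Rational(2, 9), 0) = 0)
Mul(Add(Function('k')(-2005, 1765), -2807141), Pow(Add(1440011, -4244997), -1)) = Mul(Add(0, -2807141), Pow(Add(1440011, -4244997), -1)) = Mul(-2807141, Pow(-2804986, -1)) = Mul(-2807141, Rational(-1, 2804986)) = Rational(2807141, 2804986)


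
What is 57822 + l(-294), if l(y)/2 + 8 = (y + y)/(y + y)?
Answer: 57808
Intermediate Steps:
l(y) = -14 (l(y) = -16 + 2*((y + y)/(y + y)) = -16 + 2*((2*y)/((2*y))) = -16 + 2*((2*y)*(1/(2*y))) = -16 + 2*1 = -16 + 2 = -14)
57822 + l(-294) = 57822 - 14 = 57808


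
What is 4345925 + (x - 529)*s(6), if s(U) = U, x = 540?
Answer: 4345991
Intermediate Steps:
4345925 + (x - 529)*s(6) = 4345925 + (540 - 529)*6 = 4345925 + 11*6 = 4345925 + 66 = 4345991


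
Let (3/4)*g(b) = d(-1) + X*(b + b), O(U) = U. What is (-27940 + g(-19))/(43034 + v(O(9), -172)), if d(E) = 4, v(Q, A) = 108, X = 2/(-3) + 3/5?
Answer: -628454/970695 ≈ -0.64743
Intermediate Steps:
X = -1/15 (X = 2*(-1/3) + 3*(1/5) = -2/3 + 3/5 = -1/15 ≈ -0.066667)
g(b) = 16/3 - 8*b/45 (g(b) = 4*(4 - (b + b)/15)/3 = 4*(4 - 2*b/15)/3 = 16/3 - 8*b/45)
(-27940 + g(-19))/(43034 + v(O(9), -172)) = (-27940 + (16/3 - 8/45*(-19)))/(43034 + 108) = (-27940 + (16/3 + 152/45))/43142 = (-27940 + 392/45)*(1/43142) = -1256908/45*1/43142 = -628454/970695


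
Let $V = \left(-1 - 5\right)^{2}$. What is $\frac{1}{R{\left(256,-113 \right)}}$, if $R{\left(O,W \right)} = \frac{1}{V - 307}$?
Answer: $-271$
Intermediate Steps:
$V = 36$ ($V = \left(-6\right)^{2} = 36$)
$R{\left(O,W \right)} = - \frac{1}{271}$ ($R{\left(O,W \right)} = \frac{1}{36 - 307} = \frac{1}{-271} = - \frac{1}{271}$)
$\frac{1}{R{\left(256,-113 \right)}} = \frac{1}{- \frac{1}{271}} = -271$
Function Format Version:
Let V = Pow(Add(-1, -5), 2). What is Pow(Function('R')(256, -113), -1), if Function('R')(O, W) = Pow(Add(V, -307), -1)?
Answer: -271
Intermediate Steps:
V = 36 (V = Pow(-6, 2) = 36)
Function('R')(O, W) = Rational(-1, 271) (Function('R')(O, W) = Pow(Add(36, -307), -1) = Pow(-271, -1) = Rational(-1, 271))
Pow(Function('R')(256, -113), -1) = Pow(Rational(-1, 271), -1) = -271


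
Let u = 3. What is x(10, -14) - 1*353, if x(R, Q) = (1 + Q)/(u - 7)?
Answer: -1399/4 ≈ -349.75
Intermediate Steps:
x(R, Q) = -1/4 - Q/4 (x(R, Q) = (1 + Q)/(3 - 7) = (1 + Q)/(-4) = (1 + Q)*(-1/4) = -1/4 - Q/4)
x(10, -14) - 1*353 = (-1/4 - 1/4*(-14)) - 1*353 = (-1/4 + 7/2) - 353 = 13/4 - 353 = -1399/4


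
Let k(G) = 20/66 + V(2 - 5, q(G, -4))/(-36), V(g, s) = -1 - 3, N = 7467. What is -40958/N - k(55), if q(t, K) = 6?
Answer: -1453663/246411 ≈ -5.8993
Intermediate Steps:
V(g, s) = -4
k(G) = 41/99 (k(G) = 20/66 - 4/(-36) = 20*(1/66) - 4*(-1/36) = 10/33 + ⅑ = 41/99)
-40958/N - k(55) = -40958/7467 - 1*41/99 = -40958*1/7467 - 41/99 = -40958/7467 - 41/99 = -1453663/246411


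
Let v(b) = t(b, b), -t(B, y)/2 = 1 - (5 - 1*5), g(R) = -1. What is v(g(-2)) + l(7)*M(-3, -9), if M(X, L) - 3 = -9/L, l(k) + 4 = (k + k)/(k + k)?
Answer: -14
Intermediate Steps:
l(k) = -3 (l(k) = -4 + (k + k)/(k + k) = -4 + (2*k)/((2*k)) = -4 + (2*k)*(1/(2*k)) = -4 + 1 = -3)
t(B, y) = -2 (t(B, y) = -2*(1 - (5 - 1*5)) = -2*(1 - (5 - 5)) = -2*(1 - 1*0) = -2*(1 + 0) = -2*1 = -2)
M(X, L) = 3 - 9/L
v(b) = -2
v(g(-2)) + l(7)*M(-3, -9) = -2 - 3*(3 - 9/(-9)) = -2 - 3*(3 - 9*(-1/9)) = -2 - 3*(3 + 1) = -2 - 3*4 = -2 - 12 = -14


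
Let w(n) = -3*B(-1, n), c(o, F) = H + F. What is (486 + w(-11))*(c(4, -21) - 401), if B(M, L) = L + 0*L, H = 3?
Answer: -217461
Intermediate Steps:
B(M, L) = L (B(M, L) = L + 0 = L)
c(o, F) = 3 + F
w(n) = -3*n
(486 + w(-11))*(c(4, -21) - 401) = (486 - 3*(-11))*((3 - 21) - 401) = (486 + 33)*(-18 - 401) = 519*(-419) = -217461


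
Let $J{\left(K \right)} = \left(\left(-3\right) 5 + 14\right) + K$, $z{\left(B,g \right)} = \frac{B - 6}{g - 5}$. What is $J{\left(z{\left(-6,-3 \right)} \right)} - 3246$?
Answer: $- \frac{6491}{2} \approx -3245.5$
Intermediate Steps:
$z{\left(B,g \right)} = \frac{-6 + B}{-5 + g}$
$J{\left(K \right)} = -1 + K$ ($J{\left(K \right)} = \left(-15 + 14\right) + K = -1 + K$)
$J{\left(z{\left(-6,-3 \right)} \right)} - 3246 = \left(-1 + \frac{-6 - 6}{-5 - 3}\right) - 3246 = \left(-1 + \frac{1}{-8} \left(-12\right)\right) - 3246 = \left(-1 - - \frac{3}{2}\right) - 3246 = \left(-1 + \frac{3}{2}\right) - 3246 = \frac{1}{2} - 3246 = - \frac{6491}{2}$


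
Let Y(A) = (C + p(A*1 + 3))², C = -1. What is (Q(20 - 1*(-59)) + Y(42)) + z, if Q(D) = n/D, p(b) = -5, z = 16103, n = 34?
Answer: 1275015/79 ≈ 16139.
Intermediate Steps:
Y(A) = 36 (Y(A) = (-1 - 5)² = (-6)² = 36)
Q(D) = 34/D
(Q(20 - 1*(-59)) + Y(42)) + z = (34/(20 - 1*(-59)) + 36) + 16103 = (34/(20 + 59) + 36) + 16103 = (34/79 + 36) + 16103 = 2878/79 + 16103 = 1275015/79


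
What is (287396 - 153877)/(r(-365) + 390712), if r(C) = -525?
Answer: 133519/390187 ≈ 0.34219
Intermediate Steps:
(287396 - 153877)/(r(-365) + 390712) = (287396 - 153877)/(-525 + 390712) = 133519/390187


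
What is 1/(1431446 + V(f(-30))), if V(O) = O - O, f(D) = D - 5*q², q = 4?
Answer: 1/1431446 ≈ 6.9859e-7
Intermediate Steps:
f(D) = -80 + D (f(D) = D - 5*4² = D - 5*16 = D - 80 = -80 + D)
V(O) = 0
1/(1431446 + V(f(-30))) = 1/(1431446 + 0) = 1/1431446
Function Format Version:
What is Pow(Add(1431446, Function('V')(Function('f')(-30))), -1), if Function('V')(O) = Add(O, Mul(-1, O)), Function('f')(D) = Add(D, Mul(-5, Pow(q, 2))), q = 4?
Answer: Rational(1, 1431446) ≈ 6.9859e-7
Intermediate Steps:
Function('f')(D) = Add(-80, D) (Function('f')(D) = Add(D, Mul(-5, Pow(4, 2))) = Add(D, Mul(-5, 16)) = Add(D, -80) = Add(-80, D))
Function('V')(O) = 0
Pow(Add(1431446, Function('V')(Function('f')(-30))), -1) = Pow(Add(1431446, 0), -1) = Pow(1431446, -1) = Rational(1, 1431446)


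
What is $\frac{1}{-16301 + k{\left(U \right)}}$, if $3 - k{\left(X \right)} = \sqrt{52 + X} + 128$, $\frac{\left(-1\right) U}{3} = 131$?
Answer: $\frac{i}{\sqrt{341} - 16426 i} \approx -6.0879 \cdot 10^{-5} + 6.844 \cdot 10^{-8} i$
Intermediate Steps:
$U = -393$ ($U = \left(-3\right) 131 = -393$)
$k{\left(X \right)} = -125 - \sqrt{52 + X}$ ($k{\left(X \right)} = 3 - \left(\sqrt{52 + X} + 128\right) = 3 - \left(128 + \sqrt{52 + X}\right) = -125 - \sqrt{52 + X}$)
$\frac{1}{-16301 + k{\left(U \right)}} = \frac{1}{-16301 - \left(125 + \sqrt{52 - 393}\right)} = \frac{1}{-16301 - \left(125 + \sqrt{-341}\right)} = \frac{1}{-16301 - \left(125 + i \sqrt{341}\right)} = \frac{1}{-16426 - i \sqrt{341}}$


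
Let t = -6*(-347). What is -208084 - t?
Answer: -210166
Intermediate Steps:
t = 2082
-208084 - t = -208084 - 1*2082 = -208084 - 2082 = -210166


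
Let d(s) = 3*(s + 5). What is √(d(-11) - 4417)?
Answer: I*√4435 ≈ 66.596*I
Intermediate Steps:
d(s) = 15 + 3*s (d(s) = 3*(5 + s) = 15 + 3*s)
√(d(-11) - 4417) = √((15 + 3*(-11)) - 4417) = √((15 - 33) - 4417) = √(-18 - 4417) = √(-4435) = I*√4435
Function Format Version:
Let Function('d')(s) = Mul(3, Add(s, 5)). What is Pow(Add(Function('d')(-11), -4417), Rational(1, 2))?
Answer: Mul(I, Pow(4435, Rational(1, 2))) ≈ Mul(66.596, I)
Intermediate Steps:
Function('d')(s) = Add(15, Mul(3, s)) (Function('d')(s) = Mul(3, Add(5, s)) = Add(15, Mul(3, s)))
Pow(Add(Function('d')(-11), -4417), Rational(1, 2)) = Pow(Add(Add(15, Mul(3, -11)), -4417), Rational(1, 2)) = Pow(Add(Add(15, -33), -4417), Rational(1, 2)) = Pow(Add(-18, -4417), Rational(1, 2)) = Pow(-4435, Rational(1, 2)) = Mul(I, Pow(4435, Rational(1, 2)))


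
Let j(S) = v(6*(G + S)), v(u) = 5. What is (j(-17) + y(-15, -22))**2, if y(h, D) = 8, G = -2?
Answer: 169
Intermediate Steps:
j(S) = 5
(j(-17) + y(-15, -22))**2 = (5 + 8)**2 = 13**2 = 169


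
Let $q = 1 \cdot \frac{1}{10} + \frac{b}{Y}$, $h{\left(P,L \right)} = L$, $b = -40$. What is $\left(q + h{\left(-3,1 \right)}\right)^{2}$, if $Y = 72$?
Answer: $\frac{2401}{8100} \approx 0.29642$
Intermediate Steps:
$q = - \frac{41}{90}$ ($q = 1 \cdot \frac{1}{10} - \frac{40}{72} = 1 \cdot \frac{1}{10} - \frac{5}{9} = \frac{1}{10} - \frac{5}{9} = - \frac{41}{90} \approx -0.45556$)
$\left(q + h{\left(-3,1 \right)}\right)^{2} = \left(- \frac{41}{90} + 1\right)^{2} = \left(\frac{49}{90}\right)^{2} = \frac{2401}{8100}$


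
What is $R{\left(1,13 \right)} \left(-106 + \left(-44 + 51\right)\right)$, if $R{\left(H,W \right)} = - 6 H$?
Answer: $594$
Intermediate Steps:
$R{\left(1,13 \right)} \left(-106 + \left(-44 + 51\right)\right) = \left(-6\right) 1 \left(-106 + \left(-44 + 51\right)\right) = - 6 \left(-106 + 7\right) = \left(-6\right) \left(-99\right) = 594$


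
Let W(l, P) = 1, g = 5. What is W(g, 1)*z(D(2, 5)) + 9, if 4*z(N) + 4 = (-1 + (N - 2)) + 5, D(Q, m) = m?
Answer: 39/4 ≈ 9.7500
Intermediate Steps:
z(N) = -½ + N/4 (z(N) = -1 + ((-1 + (N - 2)) + 5)/4 = -1 + ((-1 + (-2 + N)) + 5)/4 = -1 + ((-3 + N) + 5)/4 = -1 + (2 + N)/4 = -1 + (½ + N/4) = -½ + N/4)
W(g, 1)*z(D(2, 5)) + 9 = 1*(-½ + (¼)*5) + 9 = 1*(-½ + 5/4) + 9 = 1*(¾) + 9 = ¾ + 9 = 39/4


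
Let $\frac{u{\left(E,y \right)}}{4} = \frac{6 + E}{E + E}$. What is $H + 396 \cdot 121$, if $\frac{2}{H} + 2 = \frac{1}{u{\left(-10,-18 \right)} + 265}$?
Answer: $\frac{127118490}{2653} \approx 47915.0$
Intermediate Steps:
$u{\left(E,y \right)} = \frac{2 \left(6 + E\right)}{E}$ ($u{\left(E,y \right)} = 4 \frac{6 + E}{E + E} = 4 \frac{6 + E}{2 E} = \frac{2 \left(6 + E\right)}{E}$)
$H = - \frac{2658}{2653}$ ($H = \frac{2}{-2 + \frac{1}{\left(2 + \frac{12}{-10}\right) + 265}} = \frac{2}{-2 + \frac{1}{\left(2 + 12 \left(- \frac{1}{10}\right)\right) + 265}} = \frac{2}{-2 + \frac{1}{\left(2 - \frac{6}{5}\right) + 265}} = \frac{2}{-2 + \frac{1}{\frac{4}{5} + 265}} = \frac{2}{-2 + \frac{1}{\frac{1329}{5}}} = \frac{2}{-2 + \frac{5}{1329}} = \frac{2}{- \frac{2653}{1329}} = 2 \left(- \frac{1329}{2653}\right) = - \frac{2658}{2653} \approx -1.0019$)
$H + 396 \cdot 121 = - \frac{2658}{2653} + 396 \cdot 121 = - \frac{2658}{2653} + 47916 = \frac{127118490}{2653}$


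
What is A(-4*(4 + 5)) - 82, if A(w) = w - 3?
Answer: -121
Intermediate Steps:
A(w) = -3 + w
A(-4*(4 + 5)) - 82 = (-3 - 4*(4 + 5)) - 82 = (-3 - 4*9) - 82 = (-3 - 36) - 82 = -39 - 82 = -121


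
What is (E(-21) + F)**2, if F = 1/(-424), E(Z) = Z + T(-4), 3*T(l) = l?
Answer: 807184921/1617984 ≈ 498.88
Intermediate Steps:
T(l) = l/3
E(Z) = -4/3 + Z (E(Z) = Z + (1/3)*(-4) = Z - 4/3 = -4/3 + Z)
F = -1/424 ≈ -0.0023585
(E(-21) + F)**2 = ((-4/3 - 21) - 1/424)**2 = (-67/3 - 1/424)**2 = (-28411/1272)**2 = 807184921/1617984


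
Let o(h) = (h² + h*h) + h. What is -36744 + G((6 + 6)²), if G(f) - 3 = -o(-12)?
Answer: -37017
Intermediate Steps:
o(h) = h + 2*h² (o(h) = (h² + h²) + h = 2*h² + h = h + 2*h²)
G(f) = -273 (G(f) = 3 - (-12)*(1 + 2*(-12)) = 3 - (-12)*(1 - 24) = 3 - (-12)*(-23) = 3 - 1*276 = 3 - 276 = -273)
-36744 + G((6 + 6)²) = -36744 - 273 = -37017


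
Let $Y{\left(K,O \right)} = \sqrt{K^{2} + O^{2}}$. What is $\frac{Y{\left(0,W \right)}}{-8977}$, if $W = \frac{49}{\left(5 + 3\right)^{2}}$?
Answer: $- \frac{49}{574528} \approx -8.5287 \cdot 10^{-5}$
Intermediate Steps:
$W = \frac{49}{64}$ ($W = \frac{49}{8^{2}} = \frac{49}{64} \approx 0.76563$)
$\frac{Y{\left(0,W \right)}}{-8977} = \frac{\sqrt{0^{2} + \left(\frac{49}{64}\right)^{2}}}{-8977} = \sqrt{0 + \frac{2401}{4096}} \left(- \frac{1}{8977}\right) = \sqrt{\frac{2401}{4096}} \left(- \frac{1}{8977}\right) = \frac{49}{64} \left(- \frac{1}{8977}\right) = - \frac{49}{574528}$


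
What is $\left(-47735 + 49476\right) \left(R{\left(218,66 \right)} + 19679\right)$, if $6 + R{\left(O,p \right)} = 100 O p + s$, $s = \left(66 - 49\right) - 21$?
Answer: $2539194529$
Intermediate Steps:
$s = -4$ ($s = 17 - 21 = -4$)
$R{\left(O,p \right)} = -10 + 100 O p$ ($R{\left(O,p \right)} = -6 + \left(100 O p - 4\right) = -6 + \left(-4 + 100 O p\right) = -10 + 100 O p$)
$\left(-47735 + 49476\right) \left(R{\left(218,66 \right)} + 19679\right) = \left(-47735 + 49476\right) \left(\left(-10 + 100 \cdot 218 \cdot 66\right) + 19679\right) = 1741 \left(\left(-10 + 1438800\right) + 19679\right) = 1741 \left(1438790 + 19679\right) = 1741 \cdot 1458469 = 2539194529$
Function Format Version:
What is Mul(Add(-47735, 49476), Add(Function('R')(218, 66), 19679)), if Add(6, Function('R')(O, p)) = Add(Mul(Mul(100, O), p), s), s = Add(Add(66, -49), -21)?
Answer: 2539194529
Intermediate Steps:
s = -4 (s = Add(17, -21) = -4)
Function('R')(O, p) = Add(-10, Mul(100, O, p)) (Function('R')(O, p) = Add(-6, Add(Mul(Mul(100, O), p), -4)) = Add(-6, Add(Mul(100, O, p), -4)) = Add(-6, Add(-4, Mul(100, O, p))) = Add(-10, Mul(100, O, p)))
Mul(Add(-47735, 49476), Add(Function('R')(218, 66), 19679)) = Mul(Add(-47735, 49476), Add(Add(-10, Mul(100, 218, 66)), 19679)) = Mul(1741, Add(Add(-10, 1438800), 19679)) = Mul(1741, Add(1438790, 19679)) = Mul(1741, 1458469) = 2539194529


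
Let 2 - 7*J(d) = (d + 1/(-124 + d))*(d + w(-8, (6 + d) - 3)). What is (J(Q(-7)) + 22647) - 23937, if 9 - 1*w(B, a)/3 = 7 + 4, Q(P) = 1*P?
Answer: -1194602/917 ≈ -1302.7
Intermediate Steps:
Q(P) = P
w(B, a) = -6 (w(B, a) = 27 - 3*(7 + 4) = 27 - 3*11 = 27 - 33 = -6)
J(d) = 2/7 - (-6 + d)*(d + 1/(-124 + d))/7 (J(d) = 2/7 - (d + 1/(-124 + d))*(d - 6)/7 = 2/7 - (d + 1/(-124 + d))*(-6 + d)/7 = 2/7 - (-6 + d)*(d + 1/(-124 + d))/7)
(J(Q(-7)) + 22647) - 23937 = ((-242 - 1*(-7)³ - 743*(-7) + 130*(-7)²)/(7*(-124 - 7)) + 22647) - 23937 = ((⅐)*(-242 - 1*(-343) + 5201 + 130*49)/(-131) + 22647) - 23937 = ((⅐)*(-1/131)*(-242 + 343 + 5201 + 6370) + 22647) - 23937 = ((⅐)*(-1/131)*11672 + 22647) - 23937 = (-11672/917 + 22647) - 23937 = 20755627/917 - 23937 = -1194602/917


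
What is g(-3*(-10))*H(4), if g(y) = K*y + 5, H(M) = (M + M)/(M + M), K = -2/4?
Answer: -10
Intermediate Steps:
K = -1/2 (K = -2*1/4 = -1/2 ≈ -0.50000)
H(M) = 1 (H(M) = (2*M)/((2*M)) = (2*M)*(1/(2*M)) = 1)
g(y) = 5 - y/2 (g(y) = -y/2 + 5 = 5 - y/2)
g(-3*(-10))*H(4) = (5 - (-3)*(-10)/2)*1 = (5 - 1/2*30)*1 = (5 - 15)*1 = -10*1 = -10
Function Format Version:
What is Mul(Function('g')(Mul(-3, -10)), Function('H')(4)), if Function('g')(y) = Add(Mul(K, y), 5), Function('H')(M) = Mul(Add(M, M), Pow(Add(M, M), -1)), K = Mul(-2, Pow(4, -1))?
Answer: -10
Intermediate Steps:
K = Rational(-1, 2) (K = Mul(-2, Rational(1, 4)) = Rational(-1, 2) ≈ -0.50000)
Function('H')(M) = 1 (Function('H')(M) = Mul(Mul(2, M), Pow(Mul(2, M), -1)) = Mul(Mul(2, M), Mul(Rational(1, 2), Pow(M, -1))) = 1)
Function('g')(y) = Add(5, Mul(Rational(-1, 2), y)) (Function('g')(y) = Add(Mul(Rational(-1, 2), y), 5) = Add(5, Mul(Rational(-1, 2), y)))
Mul(Function('g')(Mul(-3, -10)), Function('H')(4)) = Mul(Add(5, Mul(Rational(-1, 2), Mul(-3, -10))), 1) = Mul(Add(5, Mul(Rational(-1, 2), 30)), 1) = Mul(Add(5, -15), 1) = Mul(-10, 1) = -10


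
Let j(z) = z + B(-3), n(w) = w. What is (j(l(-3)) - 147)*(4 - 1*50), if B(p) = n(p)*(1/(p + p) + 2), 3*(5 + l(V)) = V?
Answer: 7291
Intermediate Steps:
l(V) = -5 + V/3
B(p) = p*(2 + 1/(2*p)) (B(p) = p*(1/(p + p) + 2) = p*(1/(2*p) + 2) = p*(2 + 1/(2*p)))
j(z) = -11/2 + z (j(z) = z + (½ + 2*(-3)) = z + (½ - 6) = z - 11/2 = -11/2 + z)
(j(l(-3)) - 147)*(4 - 1*50) = ((-11/2 + (-5 + (⅓)*(-3))) - 147)*(4 - 1*50) = ((-11/2 + (-5 - 1)) - 147)*(4 - 50) = ((-11/2 - 6) - 147)*(-46) = (-23/2 - 147)*(-46) = -317/2*(-46) = 7291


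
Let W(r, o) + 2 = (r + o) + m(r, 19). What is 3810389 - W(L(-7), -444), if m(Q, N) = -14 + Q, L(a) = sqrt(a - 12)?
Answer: 3810849 - 2*I*sqrt(19) ≈ 3.8108e+6 - 8.7178*I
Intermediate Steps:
L(a) = sqrt(-12 + a)
W(r, o) = -16 + o + 2*r (W(r, o) = -2 + ((r + o) + (-14 + r)) = -2 + ((o + r) + (-14 + r)) = -2 + (-14 + o + 2*r) = -16 + o + 2*r)
3810389 - W(L(-7), -444) = 3810389 - (-16 - 444 + 2*sqrt(-12 - 7)) = 3810389 - (-16 - 444 + 2*sqrt(-19)) = 3810389 - (-16 - 444 + 2*(I*sqrt(19))) = 3810389 - (-16 - 444 + 2*I*sqrt(19)) = 3810389 - (-460 + 2*I*sqrt(19)) = 3810389 + (460 - 2*I*sqrt(19)) = 3810849 - 2*I*sqrt(19)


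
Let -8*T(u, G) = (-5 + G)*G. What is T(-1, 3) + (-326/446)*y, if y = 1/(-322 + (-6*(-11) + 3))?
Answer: 169909/225676 ≈ 0.75289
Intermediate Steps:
T(u, G) = -G*(-5 + G)/8 (T(u, G) = -(-5 + G)*G/8 = -G*(-5 + G)/8)
y = -1/253 (y = 1/(-322 + (66 + 3)) = 1/(-322 + 69) = 1/(-253) = -1/253 ≈ -0.0039526)
T(-1, 3) + (-326/446)*y = (⅛)*3*(5 - 1*3) - 326/446*(-1/253) = (⅛)*3*(5 - 3) - 326*1/446*(-1/253) = (⅛)*3*2 - 163/223*(-1/253) = ¾ + 163/56419 = 169909/225676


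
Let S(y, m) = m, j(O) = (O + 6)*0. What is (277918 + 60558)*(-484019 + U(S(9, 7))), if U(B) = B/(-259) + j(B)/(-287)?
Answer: -163828824192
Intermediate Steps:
j(O) = 0 (j(O) = (6 + O)*0 = 0)
U(B) = -B/259 (U(B) = B/(-259) + 0/(-287) = B*(-1/259) + 0*(-1/287) = -B/259 + 0 = -B/259)
(277918 + 60558)*(-484019 + U(S(9, 7))) = (277918 + 60558)*(-484019 - 1/259*7) = 338476*(-484019 - 1/37) = 338476*(-17908704/37) = -163828824192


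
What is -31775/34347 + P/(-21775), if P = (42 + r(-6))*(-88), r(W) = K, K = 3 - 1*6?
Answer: -44155517/57531225 ≈ -0.76751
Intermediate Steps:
K = -3 (K = 3 - 6 = -3)
r(W) = -3
P = -3432 (P = (42 - 3)*(-88) = 39*(-88) = -3432)
-31775/34347 + P/(-21775) = -31775/34347 - 3432/(-21775) = -31775*1/34347 - 3432*(-1/21775) = -31775/34347 + 264/1675 = -44155517/57531225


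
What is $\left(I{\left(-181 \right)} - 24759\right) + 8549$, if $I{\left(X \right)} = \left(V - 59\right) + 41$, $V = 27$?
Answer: $-16201$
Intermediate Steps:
$I{\left(X \right)} = 9$ ($I{\left(X \right)} = \left(27 - 59\right) + 41 = -32 + 41 = 9$)
$\left(I{\left(-181 \right)} - 24759\right) + 8549 = \left(9 - 24759\right) + 8549 = -24750 + 8549 = -16201$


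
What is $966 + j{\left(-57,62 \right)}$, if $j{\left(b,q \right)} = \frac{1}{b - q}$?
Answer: $\frac{114953}{119} \approx 965.99$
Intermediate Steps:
$966 + j{\left(-57,62 \right)} = 966 + \frac{1}{-57 - 62} = 966 + \frac{1}{-119} = 966 - \frac{1}{119} = \frac{114953}{119}$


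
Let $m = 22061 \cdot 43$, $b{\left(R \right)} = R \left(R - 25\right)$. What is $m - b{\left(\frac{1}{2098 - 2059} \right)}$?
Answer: $\frac{1442856557}{1521} \approx 9.4862 \cdot 10^{5}$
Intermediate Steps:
$b{\left(R \right)} = R \left(-25 + R\right)$ ($b{\left(R \right)} = R \left(R - 25\right) = R \left(-25 + R\right)$)
$m = 948623$
$m - b{\left(\frac{1}{2098 - 2059} \right)} = 948623 - \frac{-25 + \frac{1}{2098 - 2059}}{2098 - 2059} = 948623 - \frac{-25 + \frac{1}{39}}{39} = 948623 - \frac{1}{39} \left(- \frac{974}{39}\right) = 948623 - - \frac{974}{1521} = 948623 + \frac{974}{1521} = \frac{1442856557}{1521}$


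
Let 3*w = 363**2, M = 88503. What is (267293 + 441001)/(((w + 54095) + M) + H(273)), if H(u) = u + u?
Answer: 708294/187067 ≈ 3.7863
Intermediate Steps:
H(u) = 2*u
w = 43923 (w = (1/3)*363**2 = (1/3)*131769 = 43923)
(267293 + 441001)/(((w + 54095) + M) + H(273)) = (267293 + 441001)/(((43923 + 54095) + 88503) + 2*273) = 708294/((98018 + 88503) + 546) = 708294/(186521 + 546) = 708294/187067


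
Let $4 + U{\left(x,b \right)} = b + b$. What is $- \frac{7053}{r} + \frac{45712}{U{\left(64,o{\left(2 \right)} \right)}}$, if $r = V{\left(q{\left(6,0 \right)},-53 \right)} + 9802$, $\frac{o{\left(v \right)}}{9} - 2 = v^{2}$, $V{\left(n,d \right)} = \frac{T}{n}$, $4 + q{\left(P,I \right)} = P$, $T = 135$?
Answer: $\frac{112605268}{256607} \approx 438.82$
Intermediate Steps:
$q{\left(P,I \right)} = -4 + P$
$V{\left(n,d \right)} = \frac{135}{n}$
$o{\left(v \right)} = 18 + 9 v^{2}$
$U{\left(x,b \right)} = -4 + 2 b$ ($U{\left(x,b \right)} = -4 + \left(b + b\right) = -4 + 2 b$)
$r = \frac{19739}{2}$ ($r = \frac{135}{-4 + 6} + 9802 = \frac{135}{2} + 9802 = \frac{19739}{2} \approx 9869.5$)
$- \frac{7053}{r} + \frac{45712}{U{\left(64,o{\left(2 \right)} \right)}} = - \frac{7053}{\frac{19739}{2}} + \frac{45712}{-4 + 2 \left(18 + 9 \cdot 2^{2}\right)} = \left(-7053\right) \frac{2}{19739} + \frac{45712}{-4 + 2 \left(18 + 9 \cdot 4\right)} = - \frac{14106}{19739} + \frac{45712}{-4 + 2 \left(18 + 36\right)} = - \frac{14106}{19739} + \frac{45712}{-4 + 2 \cdot 54} = - \frac{14106}{19739} + \frac{45712}{-4 + 108} = - \frac{14106}{19739} + \frac{45712}{104} = - \frac{14106}{19739} + 45712 \cdot \frac{1}{104} = - \frac{14106}{19739} + \frac{5714}{13} = \frac{112605268}{256607}$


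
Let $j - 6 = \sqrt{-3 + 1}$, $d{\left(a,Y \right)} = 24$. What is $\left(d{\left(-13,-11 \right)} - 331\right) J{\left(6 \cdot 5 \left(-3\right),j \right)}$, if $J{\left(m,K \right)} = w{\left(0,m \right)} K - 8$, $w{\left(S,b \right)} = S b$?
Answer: $2456$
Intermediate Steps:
$j = 6 + i \sqrt{2}$ ($j = 6 + \sqrt{-3 + 1} = 6 + \sqrt{-2} = 6 + i \sqrt{2} \approx 6.0 + 1.4142 i$)
$J{\left(m,K \right)} = -8$ ($J{\left(m,K \right)} = 0 m K - 8 = 0 K - 8 = 0 - 8 = -8$)
$\left(d{\left(-13,-11 \right)} - 331\right) J{\left(6 \cdot 5 \left(-3\right),j \right)} = \left(24 - 331\right) \left(-8\right) = \left(-307\right) \left(-8\right) = 2456$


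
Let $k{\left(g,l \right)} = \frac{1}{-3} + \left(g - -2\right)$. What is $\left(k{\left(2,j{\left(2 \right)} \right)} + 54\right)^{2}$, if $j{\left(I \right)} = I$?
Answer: $\frac{29929}{9} \approx 3325.4$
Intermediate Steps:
$k{\left(g,l \right)} = \frac{5}{3} + g$ ($k{\left(g,l \right)} = - \frac{1}{3} + \left(g + 2\right) = - \frac{1}{3} + \left(2 + g\right) = \frac{5}{3} + g$)
$\left(k{\left(2,j{\left(2 \right)} \right)} + 54\right)^{2} = \left(\left(\frac{5}{3} + 2\right) + 54\right)^{2} = \left(\frac{11}{3} + 54\right)^{2} = \left(\frac{173}{3}\right)^{2} = \frac{29929}{9}$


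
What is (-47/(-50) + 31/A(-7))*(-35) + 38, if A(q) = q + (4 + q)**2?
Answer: -2687/5 ≈ -537.40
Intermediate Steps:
(-47/(-50) + 31/A(-7))*(-35) + 38 = (-47/(-50) + 31/(-7 + (4 - 7)**2))*(-35) + 38 = (-47*(-1/50) + 31/(-7 + (-3)**2))*(-35) + 38 = (47/50 + 31/(-7 + 9))*(-35) + 38 = (47/50 + 31/2)*(-35) + 38 = (411/25)*(-35) + 38 = -2877/5 + 38 = -2687/5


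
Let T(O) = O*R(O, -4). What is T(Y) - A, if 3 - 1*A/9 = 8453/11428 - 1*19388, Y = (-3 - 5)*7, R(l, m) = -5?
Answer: -1991127215/11428 ≈ -1.7423e+5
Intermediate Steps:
Y = -56 (Y = -8*7 = -56)
A = 1994327055/11428 (A = 27 - 9*(8453/11428 - 1*19388) = 27 - 9*(8453*(1/11428) - 19388) = 27 - 9*(8453/11428 - 19388) = 27 - 9*(-221557611/11428) = 27 + 1994018499/11428 = 1994327055/11428 ≈ 1.7451e+5)
T(O) = -5*O (T(O) = O*(-5) = -5*O)
T(Y) - A = -5*(-56) - 1*1994327055/11428 = 280 - 1994327055/11428 = -1991127215/11428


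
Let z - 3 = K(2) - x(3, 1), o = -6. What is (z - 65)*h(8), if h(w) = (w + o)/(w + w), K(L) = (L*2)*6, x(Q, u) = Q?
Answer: -41/8 ≈ -5.1250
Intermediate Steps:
K(L) = 12*L (K(L) = (2*L)*6 = 12*L)
z = 24 (z = 3 + (12*2 - 1*3) = 3 + (24 - 3) = 3 + 21 = 24)
h(w) = (-6 + w)/(2*w) (h(w) = (w - 6)/(w + w) = (-6 + w)/((2*w)) = (-6 + w)*(1/(2*w)) = (-6 + w)/(2*w))
(z - 65)*h(8) = (24 - 65)*((½)*(-6 + 8)/8) = -41*2/(2*8) = -41*⅛ = -41/8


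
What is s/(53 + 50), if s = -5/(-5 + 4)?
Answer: 5/103 ≈ 0.048544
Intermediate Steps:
s = 5 (s = -5/(-1) = -5*(-1) = 5)
s/(53 + 50) = 5/(53 + 50) = 5/103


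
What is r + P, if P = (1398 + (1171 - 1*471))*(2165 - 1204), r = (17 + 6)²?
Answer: 2016707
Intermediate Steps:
r = 529 (r = 23² = 529)
P = 2016178 (P = (1398 + (1171 - 471))*961 = (1398 + 700)*961 = 2098*961 = 2016178)
r + P = 529 + 2016178 = 2016707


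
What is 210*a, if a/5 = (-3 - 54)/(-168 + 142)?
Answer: 29925/13 ≈ 2301.9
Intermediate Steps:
a = 285/26 (a = 5*((-3 - 54)/(-168 + 142)) = 5*(-57/(-26)) = 5*(-57*(-1/26)) = 5*(57/26) = 285/26 ≈ 10.962)
210*a = 210*(285/26) = 29925/13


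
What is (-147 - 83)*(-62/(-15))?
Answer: -2852/3 ≈ -950.67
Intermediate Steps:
(-147 - 83)*(-62/(-15)) = -(-14260)*(-1)/15 = -230*62/15 = -2852/3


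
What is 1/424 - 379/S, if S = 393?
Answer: -160303/166632 ≈ -0.96202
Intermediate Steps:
1/424 - 379/S = 1/424 - 379/393 = -160303/166632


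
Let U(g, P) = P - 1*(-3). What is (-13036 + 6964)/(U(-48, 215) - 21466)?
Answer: 759/2656 ≈ 0.28577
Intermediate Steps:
U(g, P) = 3 + P (U(g, P) = P + 3 = 3 + P)
(-13036 + 6964)/(U(-48, 215) - 21466) = (-13036 + 6964)/((3 + 215) - 21466) = -6072/(218 - 21466) = -6072/(-21248) = -6072*(-1/21248) = 759/2656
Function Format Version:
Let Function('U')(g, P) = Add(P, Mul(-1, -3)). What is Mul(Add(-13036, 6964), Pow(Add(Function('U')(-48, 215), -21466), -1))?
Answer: Rational(759, 2656) ≈ 0.28577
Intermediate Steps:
Function('U')(g, P) = Add(3, P) (Function('U')(g, P) = Add(P, 3) = Add(3, P))
Mul(Add(-13036, 6964), Pow(Add(Function('U')(-48, 215), -21466), -1)) = Mul(Add(-13036, 6964), Pow(Add(Add(3, 215), -21466), -1)) = Mul(-6072, Pow(Add(218, -21466), -1)) = Mul(-6072, Pow(-21248, -1)) = Mul(-6072, Rational(-1, 21248)) = Rational(759, 2656)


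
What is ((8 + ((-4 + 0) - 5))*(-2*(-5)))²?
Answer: 100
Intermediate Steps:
((8 + ((-4 + 0) - 5))*(-2*(-5)))² = ((8 + (-4 - 5))*10)² = ((8 - 9)*10)² = (-1*10)² = (-10)² = 100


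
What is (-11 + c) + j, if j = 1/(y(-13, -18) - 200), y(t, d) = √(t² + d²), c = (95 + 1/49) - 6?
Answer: 151025461/1935843 - √493/39507 ≈ 78.015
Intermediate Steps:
c = 4362/49 (c = (95 + 1/49) - 6 = 4656/49 - 6 = 4362/49 ≈ 89.020)
y(t, d) = √(d² + t²)
j = 1/(-200 + √493) (j = 1/(√((-18)² + (-13)²) - 200) = 1/(√(324 + 169) - 200) = 1/(√493 - 200) = 1/(-200 + √493) ≈ -0.0056244)
(-11 + c) + j = (-11 + 4362/49) + (-200/39507 - √493/39507) = 3823/49 + (-200/39507 - √493/39507) = 151025461/1935843 - √493/39507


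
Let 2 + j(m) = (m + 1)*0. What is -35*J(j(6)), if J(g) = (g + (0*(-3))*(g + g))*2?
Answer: 140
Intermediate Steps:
j(m) = -2 (j(m) = -2 + (m + 1)*0 = -2 + (1 + m)*0 = -2 + 0 = -2)
J(g) = 2*g (J(g) = (g + 0*(2*g))*2 = (g + 0)*2 = g*2 = 2*g)
-35*J(j(6)) = -70*(-2) = -35*(-4) = 140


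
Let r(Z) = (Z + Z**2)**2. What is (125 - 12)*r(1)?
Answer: 452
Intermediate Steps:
(125 - 12)*r(1) = (125 - 12)*(1**2*(1 + 1)**2) = 113*(1*2**2) = 113*(1*4) = 113*4 = 452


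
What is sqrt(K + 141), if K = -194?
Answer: I*sqrt(53) ≈ 7.2801*I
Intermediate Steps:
sqrt(K + 141) = sqrt(-194 + 141) = sqrt(-53) = I*sqrt(53)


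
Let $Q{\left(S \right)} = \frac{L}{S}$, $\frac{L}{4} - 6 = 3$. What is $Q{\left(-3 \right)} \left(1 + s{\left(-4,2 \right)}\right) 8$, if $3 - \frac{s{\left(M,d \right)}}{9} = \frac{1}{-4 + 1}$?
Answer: $-2976$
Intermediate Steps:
$L = 36$ ($L = 24 + 4 \cdot 3 = 24 + 12 = 36$)
$Q{\left(S \right)} = \frac{36}{S}$
$s{\left(M,d \right)} = 30$ ($s{\left(M,d \right)} = 27 - \frac{9}{-4 + 1} = 27 - \frac{9}{-3} = 27 - -3 = 27 + 3 = 30$)
$Q{\left(-3 \right)} \left(1 + s{\left(-4,2 \right)}\right) 8 = \frac{36}{-3} \left(1 + 30\right) 8 = 36 \left(- \frac{1}{3}\right) 31 \cdot 8 = \left(-12\right) 31 \cdot 8 = \left(-372\right) 8 = -2976$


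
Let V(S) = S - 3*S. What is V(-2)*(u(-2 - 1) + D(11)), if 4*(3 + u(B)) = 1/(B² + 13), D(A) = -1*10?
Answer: -1143/22 ≈ -51.955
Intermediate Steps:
D(A) = -10
u(B) = -3 + 1/(4*(13 + B²)) (u(B) = -3 + 1/(4*(B² + 13)) = -3 + 1/(4*(13 + B²)))
V(S) = -2*S
V(-2)*(u(-2 - 1) + D(11)) = (-2*(-2))*((-155 - 12*(-2 - 1)²)/(4*(13 + (-2 - 1)²)) - 10) = 4*((-155 - 12*(-3)²)/(4*(13 + (-3)²)) - 10) = 4*((-155 - 12*9)/(4*(13 + 9)) - 10) = 4*((¼)*(-155 - 108)/22 - 10) = 4*((¼)*(1/22)*(-263) - 10) = 4*(-263/88 - 10) = 4*(-1143/88) = -1143/22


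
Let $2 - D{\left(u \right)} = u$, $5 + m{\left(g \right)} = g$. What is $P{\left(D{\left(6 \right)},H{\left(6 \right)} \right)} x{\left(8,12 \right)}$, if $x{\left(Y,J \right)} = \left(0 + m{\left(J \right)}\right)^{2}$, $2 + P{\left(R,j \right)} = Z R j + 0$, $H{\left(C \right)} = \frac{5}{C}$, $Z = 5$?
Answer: $- \frac{2744}{3} \approx -914.67$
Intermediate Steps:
$m{\left(g \right)} = -5 + g$
$D{\left(u \right)} = 2 - u$
$P{\left(R,j \right)} = -2 + 5 R j$ ($P{\left(R,j \right)} = -2 + \left(5 R j + 0\right) = -2 + 5 R j$)
$x{\left(Y,J \right)} = \left(-5 + J\right)^{2}$ ($x{\left(Y,J \right)} = \left(0 + \left(-5 + J\right)\right)^{2} = \left(-5 + J\right)^{2}$)
$P{\left(D{\left(6 \right)},H{\left(6 \right)} \right)} x{\left(8,12 \right)} = \left(-2 + 5 \left(2 - 6\right) \frac{5}{6}\right) \left(-5 + 12\right)^{2} = \left(-2 + 5 \left(2 - 6\right) 5 \cdot \frac{1}{6}\right) 7^{2} = \left(-2 + 5 \left(-4\right) \frac{5}{6}\right) 49 = \left(-2 - \frac{50}{3}\right) 49 = \left(- \frac{56}{3}\right) 49 = - \frac{2744}{3}$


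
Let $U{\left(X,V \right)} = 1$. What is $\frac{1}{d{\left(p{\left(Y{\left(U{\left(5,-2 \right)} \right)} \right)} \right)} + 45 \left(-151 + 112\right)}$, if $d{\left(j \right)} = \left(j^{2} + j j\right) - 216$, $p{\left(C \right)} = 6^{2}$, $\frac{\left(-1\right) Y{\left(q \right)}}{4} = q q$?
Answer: $\frac{1}{621} \approx 0.0016103$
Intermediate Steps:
$Y{\left(q \right)} = - 4 q^{2}$ ($Y{\left(q \right)} = - 4 q q = - 4 q^{2}$)
$p{\left(C \right)} = 36$
$d{\left(j \right)} = -216 + 2 j^{2}$ ($d{\left(j \right)} = \left(j^{2} + j^{2}\right) - 216 = 2 j^{2} - 216 = -216 + 2 j^{2}$)
$\frac{1}{d{\left(p{\left(Y{\left(U{\left(5,-2 \right)} \right)} \right)} \right)} + 45 \left(-151 + 112\right)} = \frac{1}{\left(-216 + 2 \cdot 36^{2}\right) + 45 \left(-151 + 112\right)} = \frac{1}{\left(-216 + 2 \cdot 1296\right) + 45 \left(-39\right)} = \frac{1}{\left(-216 + 2592\right) - 1755} = \frac{1}{2376 - 1755} = \frac{1}{621}$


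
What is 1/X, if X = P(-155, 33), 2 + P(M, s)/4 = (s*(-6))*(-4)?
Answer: 1/3160 ≈ 0.00031646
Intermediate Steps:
P(M, s) = -8 + 96*s (P(M, s) = -8 + 4*((s*(-6))*(-4)) = -8 + 4*(-6*s*(-4)) = -8 + 4*(24*s) = -8 + 96*s)
X = 3160 (X = -8 + 96*33 = -8 + 3168 = 3160)
1/X = 1/3160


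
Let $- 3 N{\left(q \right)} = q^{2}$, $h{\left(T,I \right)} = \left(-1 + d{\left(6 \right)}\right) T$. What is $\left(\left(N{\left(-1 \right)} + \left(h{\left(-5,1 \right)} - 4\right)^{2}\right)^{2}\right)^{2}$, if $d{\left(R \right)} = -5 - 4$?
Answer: $\frac{1622833608479281}{81} \approx 2.0035 \cdot 10^{13}$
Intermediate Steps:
$d{\left(R \right)} = -9$
$h{\left(T,I \right)} = - 10 T$ ($h{\left(T,I \right)} = \left(-1 - 9\right) T = - 10 T$)
$N{\left(q \right)} = - \frac{q^{2}}{3}$
$\left(\left(N{\left(-1 \right)} + \left(h{\left(-5,1 \right)} - 4\right)^{2}\right)^{2}\right)^{2} = \left(\left(- \frac{\left(-1\right)^{2}}{3} + \left(\left(-10\right) \left(-5\right) - 4\right)^{2}\right)^{2}\right)^{2} = \left(\left(\left(- \frac{1}{3}\right) 1 + \left(50 - 4\right)^{2}\right)^{2}\right)^{2} = \left(\left(- \frac{1}{3} + 46^{2}\right)^{2}\right)^{2} = \left(\left(- \frac{1}{3} + 2116\right)^{2}\right)^{2} = \left(\left(\frac{6347}{3}\right)^{2}\right)^{2} = \left(\frac{40284409}{9}\right)^{2} = \frac{1622833608479281}{81}$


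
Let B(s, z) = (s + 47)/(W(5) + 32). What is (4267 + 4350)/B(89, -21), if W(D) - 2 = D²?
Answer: 508403/136 ≈ 3738.3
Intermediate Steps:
W(D) = 2 + D²
B(s, z) = 47/59 + s/59 (B(s, z) = (s + 47)/((2 + 5²) + 32) = (47 + s)/((2 + 25) + 32) = (47 + s)/(27 + 32) = (47 + s)/59 = (47 + s)*(1/59) = 47/59 + s/59)
(4267 + 4350)/B(89, -21) = (4267 + 4350)/(47/59 + (1/59)*89) = 8617/(47/59 + 89/59) = 8617/(136/59) = 8617*(59/136) = 508403/136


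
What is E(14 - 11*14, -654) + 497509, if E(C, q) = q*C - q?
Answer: 589723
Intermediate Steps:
E(C, q) = -q + C*q (E(C, q) = C*q - q = -q + C*q)
E(14 - 11*14, -654) + 497509 = -654*(-1 + (14 - 11*14)) + 497509 = -654*(-1 + (14 - 154)) + 497509 = -654*(-1 - 140) + 497509 = -654*(-141) + 497509 = 92214 + 497509 = 589723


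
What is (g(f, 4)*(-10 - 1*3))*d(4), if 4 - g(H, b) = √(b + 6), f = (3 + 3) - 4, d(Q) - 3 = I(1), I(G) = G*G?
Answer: -208 + 52*√10 ≈ -43.562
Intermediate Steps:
I(G) = G²
d(Q) = 4 (d(Q) = 3 + 1² = 3 + 1 = 4)
f = 2 (f = 6 - 4 = 2)
g(H, b) = 4 - √(6 + b) (g(H, b) = 4 - √(b + 6) = 4 - √(6 + b))
(g(f, 4)*(-10 - 1*3))*d(4) = ((4 - √(6 + 4))*(-10 - 1*3))*4 = ((4 - √10)*(-10 - 3))*4 = ((4 - √10)*(-13))*4 = (-52 + 13*√10)*4 = -208 + 52*√10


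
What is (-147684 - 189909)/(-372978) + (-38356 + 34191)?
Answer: -517705259/124326 ≈ -4164.1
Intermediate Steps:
(-147684 - 189909)/(-372978) + (-38356 + 34191) = -337593*(-1/372978) - 4165 = 112531/124326 - 4165 = -517705259/124326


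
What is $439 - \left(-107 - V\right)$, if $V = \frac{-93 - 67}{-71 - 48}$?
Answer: $\frac{65134}{119} \approx 547.34$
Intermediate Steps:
$V = \frac{160}{119}$ ($V = - \frac{160}{-119} = \left(-160\right) \left(- \frac{1}{119}\right) = \frac{160}{119} \approx 1.3445$)
$439 - \left(-107 - V\right) = 439 - \left(-107 - \frac{160}{119}\right) = 439 - - \frac{12893}{119} = 439 + \frac{12893}{119} = \frac{65134}{119}$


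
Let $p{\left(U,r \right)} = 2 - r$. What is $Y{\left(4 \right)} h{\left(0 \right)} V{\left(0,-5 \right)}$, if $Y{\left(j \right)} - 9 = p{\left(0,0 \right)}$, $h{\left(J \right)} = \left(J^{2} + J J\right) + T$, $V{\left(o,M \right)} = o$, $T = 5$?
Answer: $0$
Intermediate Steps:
$h{\left(J \right)} = 5 + 2 J^{2}$ ($h{\left(J \right)} = \left(J^{2} + J J\right) + 5 = \left(J^{2} + J^{2}\right) + 5 = 2 J^{2} + 5 = 5 + 2 J^{2}$)
$Y{\left(j \right)} = 11$ ($Y{\left(j \right)} = 9 + \left(2 - 0\right) = 9 + \left(2 + 0\right) = 9 + 2 = 11$)
$Y{\left(4 \right)} h{\left(0 \right)} V{\left(0,-5 \right)} = 11 \left(5 + 2 \cdot 0^{2}\right) 0 = 11 \left(5 + 2 \cdot 0\right) 0 = 11 \left(5 + 0\right) 0 = 11 \cdot 5 \cdot 0 = 55 \cdot 0 = 0$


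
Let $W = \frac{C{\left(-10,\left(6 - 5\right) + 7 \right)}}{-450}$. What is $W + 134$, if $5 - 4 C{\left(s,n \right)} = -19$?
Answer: $\frac{10049}{75} \approx 133.99$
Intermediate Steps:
$C{\left(s,n \right)} = 6$ ($C{\left(s,n \right)} = \frac{5}{4} - - \frac{19}{4} = \frac{5}{4} + \frac{19}{4} = 6$)
$W = - \frac{1}{75}$ ($W = \frac{6}{-450} = 6 \left(- \frac{1}{450}\right) = - \frac{1}{75} \approx -0.013333$)
$W + 134 = - \frac{1}{75} + 134 = \frac{10049}{75}$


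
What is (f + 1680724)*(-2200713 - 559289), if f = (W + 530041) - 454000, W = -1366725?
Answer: -1076511180080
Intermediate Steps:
f = -1290684 (f = (-1366725 + 530041) - 454000 = -836684 - 454000 = -1290684)
(f + 1680724)*(-2200713 - 559289) = (-1290684 + 1680724)*(-2200713 - 559289) = 390040*(-2760002) = -1076511180080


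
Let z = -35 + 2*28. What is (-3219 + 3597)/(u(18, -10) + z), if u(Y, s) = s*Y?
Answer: -126/53 ≈ -2.3774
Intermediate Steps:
u(Y, s) = Y*s
z = 21 (z = -35 + 56 = 21)
(-3219 + 3597)/(u(18, -10) + z) = (-3219 + 3597)/(18*(-10) + 21) = 378/(-180 + 21) = 378/(-159) = 378*(-1/159) = -126/53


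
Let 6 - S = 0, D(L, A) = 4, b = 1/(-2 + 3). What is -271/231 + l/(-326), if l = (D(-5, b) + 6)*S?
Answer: -51103/37653 ≈ -1.3572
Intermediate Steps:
b = 1 (b = 1/1 = 1)
S = 6 (S = 6 - 1*0 = 6 + 0 = 6)
l = 60 (l = (4 + 6)*6 = 10*6 = 60)
-271/231 + l/(-326) = -271/231 + 60/(-326) = -271*1/231 + 60*(-1/326) = -271/231 - 30/163 = -51103/37653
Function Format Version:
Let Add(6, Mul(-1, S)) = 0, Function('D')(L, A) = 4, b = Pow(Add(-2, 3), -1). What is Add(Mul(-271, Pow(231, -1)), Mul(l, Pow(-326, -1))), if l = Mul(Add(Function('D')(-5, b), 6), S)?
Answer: Rational(-51103, 37653) ≈ -1.3572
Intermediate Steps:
b = 1 (b = Pow(1, -1) = 1)
S = 6 (S = Add(6, Mul(-1, 0)) = Add(6, 0) = 6)
l = 60 (l = Mul(Add(4, 6), 6) = Mul(10, 6) = 60)
Add(Mul(-271, Pow(231, -1)), Mul(l, Pow(-326, -1))) = Add(Mul(-271, Pow(231, -1)), Mul(60, Pow(-326, -1))) = Add(Mul(-271, Rational(1, 231)), Mul(60, Rational(-1, 326))) = Add(Rational(-271, 231), Rational(-30, 163)) = Rational(-51103, 37653)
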